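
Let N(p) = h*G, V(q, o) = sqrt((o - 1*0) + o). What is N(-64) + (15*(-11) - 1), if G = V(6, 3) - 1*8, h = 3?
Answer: -190 + 3*sqrt(6) ≈ -182.65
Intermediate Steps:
V(q, o) = sqrt(2)*sqrt(o) (V(q, o) = sqrt((o + 0) + o) = sqrt(o + o) = sqrt(2*o) = sqrt(2)*sqrt(o))
G = -8 + sqrt(6) (G = sqrt(2)*sqrt(3) - 1*8 = sqrt(6) - 8 = -8 + sqrt(6) ≈ -5.5505)
N(p) = -24 + 3*sqrt(6) (N(p) = 3*(-8 + sqrt(6)) = -24 + 3*sqrt(6))
N(-64) + (15*(-11) - 1) = (-24 + 3*sqrt(6)) + (15*(-11) - 1) = (-24 + 3*sqrt(6)) + (-165 - 1) = (-24 + 3*sqrt(6)) - 166 = -190 + 3*sqrt(6)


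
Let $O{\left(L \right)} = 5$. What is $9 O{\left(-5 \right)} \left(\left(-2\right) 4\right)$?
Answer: $-360$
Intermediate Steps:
$9 O{\left(-5 \right)} \left(\left(-2\right) 4\right) = 9 \cdot 5 \left(\left(-2\right) 4\right) = 45 \left(-8\right) = -360$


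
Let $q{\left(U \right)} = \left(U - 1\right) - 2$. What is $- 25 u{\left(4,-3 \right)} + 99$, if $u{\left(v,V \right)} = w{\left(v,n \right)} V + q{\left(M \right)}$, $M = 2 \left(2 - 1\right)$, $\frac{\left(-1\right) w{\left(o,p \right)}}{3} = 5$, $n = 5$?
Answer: $-1001$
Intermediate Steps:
$w{\left(o,p \right)} = -15$ ($w{\left(o,p \right)} = \left(-3\right) 5 = -15$)
$M = 2$ ($M = 2 \cdot 1 = 2$)
$q{\left(U \right)} = -3 + U$ ($q{\left(U \right)} = \left(-1 + U\right) - 2 = -3 + U$)
$u{\left(v,V \right)} = -1 - 15 V$ ($u{\left(v,V \right)} = - 15 V + \left(-3 + 2\right) = - 15 V - 1 = -1 - 15 V$)
$- 25 u{\left(4,-3 \right)} + 99 = - 25 \left(-1 - -45\right) + 99 = - 25 \left(-1 + 45\right) + 99 = \left(-25\right) 44 + 99 = -1100 + 99 = -1001$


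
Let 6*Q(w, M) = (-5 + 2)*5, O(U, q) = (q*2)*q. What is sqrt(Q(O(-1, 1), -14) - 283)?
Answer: I*sqrt(1142)/2 ≈ 16.897*I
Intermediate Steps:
O(U, q) = 2*q**2 (O(U, q) = (2*q)*q = 2*q**2)
Q(w, M) = -5/2 (Q(w, M) = ((-5 + 2)*5)/6 = (-3*5)/6 = (1/6)*(-15) = -5/2)
sqrt(Q(O(-1, 1), -14) - 283) = sqrt(-5/2 - 283) = sqrt(-571/2) = I*sqrt(1142)/2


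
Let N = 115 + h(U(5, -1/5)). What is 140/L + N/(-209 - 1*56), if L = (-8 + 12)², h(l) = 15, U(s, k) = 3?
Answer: 1751/212 ≈ 8.2594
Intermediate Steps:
L = 16 (L = 4² = 16)
N = 130 (N = 115 + 15 = 130)
140/L + N/(-209 - 1*56) = 140/16 + 130/(-209 - 1*56) = 140*(1/16) + 130/(-209 - 56) = 35/4 + 130/(-265) = 35/4 + 130*(-1/265) = 35/4 - 26/53 = 1751/212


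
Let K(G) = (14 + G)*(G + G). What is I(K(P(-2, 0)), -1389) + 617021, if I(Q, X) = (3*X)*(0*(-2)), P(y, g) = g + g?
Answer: 617021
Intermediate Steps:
P(y, g) = 2*g
K(G) = 2*G*(14 + G) (K(G) = (14 + G)*(2*G) = 2*G*(14 + G))
I(Q, X) = 0 (I(Q, X) = (3*X)*0 = 0)
I(K(P(-2, 0)), -1389) + 617021 = 0 + 617021 = 617021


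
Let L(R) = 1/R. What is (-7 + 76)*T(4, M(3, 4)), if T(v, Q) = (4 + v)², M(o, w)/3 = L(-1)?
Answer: 4416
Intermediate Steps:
M(o, w) = -3 (M(o, w) = 3/(-1) = 3*(-1) = -3)
(-7 + 76)*T(4, M(3, 4)) = (-7 + 76)*(4 + 4)² = 69*8² = 69*64 = 4416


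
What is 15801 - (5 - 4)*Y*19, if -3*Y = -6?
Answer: 15763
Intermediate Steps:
Y = 2 (Y = -⅓*(-6) = 2)
15801 - (5 - 4)*Y*19 = 15801 - (5 - 4)*2*19 = 15801 - 1*2*19 = 15801 - 2*19 = 15801 - 1*38 = 15801 - 38 = 15763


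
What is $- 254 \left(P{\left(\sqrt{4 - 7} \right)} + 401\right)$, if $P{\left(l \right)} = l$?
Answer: $-101854 - 254 i \sqrt{3} \approx -1.0185 \cdot 10^{5} - 439.94 i$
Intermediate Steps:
$- 254 \left(P{\left(\sqrt{4 - 7} \right)} + 401\right) = - 254 \left(\sqrt{4 - 7} + 401\right) = - 254 \left(\sqrt{-3} + 401\right) = - 254 \left(i \sqrt{3} + 401\right) = - 254 \left(401 + i \sqrt{3}\right) = -101854 - 254 i \sqrt{3}$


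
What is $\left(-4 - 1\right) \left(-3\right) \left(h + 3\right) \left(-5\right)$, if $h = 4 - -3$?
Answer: $-750$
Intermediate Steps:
$h = 7$ ($h = 4 + 3 = 7$)
$\left(-4 - 1\right) \left(-3\right) \left(h + 3\right) \left(-5\right) = \left(-4 - 1\right) \left(-3\right) \left(7 + 3\right) \left(-5\right) = \left(-5\right) \left(-3\right) 10 \left(-5\right) = 15 \left(-50\right) = -750$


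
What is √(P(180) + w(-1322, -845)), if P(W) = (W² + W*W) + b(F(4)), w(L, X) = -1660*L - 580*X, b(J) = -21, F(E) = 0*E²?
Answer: √2749399 ≈ 1658.1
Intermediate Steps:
F(E) = 0
P(W) = -21 + 2*W² (P(W) = (W² + W*W) - 21 = (W² + W²) - 21 = 2*W² - 21 = -21 + 2*W²)
√(P(180) + w(-1322, -845)) = √((-21 + 2*180²) + (-1660*(-1322) - 580*(-845))) = √((-21 + 2*32400) + (2194520 + 490100)) = √((-21 + 64800) + 2684620) = √(64779 + 2684620) = √2749399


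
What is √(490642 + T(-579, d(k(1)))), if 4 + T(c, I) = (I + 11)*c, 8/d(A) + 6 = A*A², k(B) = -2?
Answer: 9*√293153/7 ≈ 696.13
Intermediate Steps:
d(A) = 8/(-6 + A³) (d(A) = 8/(-6 + A*A²) = 8/(-6 + A³))
T(c, I) = -4 + c*(11 + I) (T(c, I) = -4 + (I + 11)*c = -4 + (11 + I)*c = -4 + c*(11 + I))
√(490642 + T(-579, d(k(1)))) = √(490642 + (-4 + 11*(-579) + (8/(-6 + (-2)³))*(-579))) = √(490642 + (-4 - 6369 + (8/(-6 - 8))*(-579))) = √(490642 + (-4 - 6369 + (8/(-14))*(-579))) = √(490642 + (-4 - 6369 + (8*(-1/14))*(-579))) = √(490642 + (-4 - 6369 - 4/7*(-579))) = √(490642 + (-4 - 6369 + 2316/7)) = √(490642 - 42295/7) = √(3392199/7) = 9*√293153/7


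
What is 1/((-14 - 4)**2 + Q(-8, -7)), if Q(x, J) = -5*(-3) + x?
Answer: 1/331 ≈ 0.0030211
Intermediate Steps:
Q(x, J) = 15 + x
1/((-14 - 4)**2 + Q(-8, -7)) = 1/((-14 - 4)**2 + (15 - 8)) = 1/((-18)**2 + 7) = 1/(324 + 7) = 1/331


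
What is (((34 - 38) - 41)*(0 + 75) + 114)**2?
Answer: 10634121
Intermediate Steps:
(((34 - 38) - 41)*(0 + 75) + 114)**2 = ((-4 - 41)*75 + 114)**2 = (-45*75 + 114)**2 = (-3375 + 114)**2 = (-3261)**2 = 10634121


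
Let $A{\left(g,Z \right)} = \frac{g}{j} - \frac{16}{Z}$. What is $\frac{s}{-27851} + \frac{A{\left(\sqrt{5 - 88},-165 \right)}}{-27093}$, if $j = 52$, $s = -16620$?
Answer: $\frac{74296688284}{124503578595} - \frac{i \sqrt{83}}{1408836} \approx 0.59674 - 6.4666 \cdot 10^{-6} i$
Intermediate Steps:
$A{\left(g,Z \right)} = - \frac{16}{Z} + \frac{g}{52}$ ($A{\left(g,Z \right)} = \frac{g}{52} - \frac{16}{Z} = - \frac{16}{Z} + \frac{g}{52}$)
$\frac{s}{-27851} + \frac{A{\left(\sqrt{5 - 88},-165 \right)}}{-27093} = - \frac{16620}{-27851} + \frac{- \frac{16}{-165} + \frac{\sqrt{5 - 88}}{52}}{-27093} = \left(-16620\right) \left(- \frac{1}{27851}\right) + \left(\left(-16\right) \left(- \frac{1}{165}\right) + \frac{\sqrt{-83}}{52}\right) \left(- \frac{1}{27093}\right) = \frac{16620}{27851} + \left(\frac{16}{165} + \frac{i \sqrt{83}}{52}\right) \left(- \frac{1}{27093}\right) = \frac{16620}{27851} - \left(\frac{16}{4470345} + \frac{i \sqrt{83}}{1408836}\right) = \frac{74296688284}{124503578595} - \frac{i \sqrt{83}}{1408836}$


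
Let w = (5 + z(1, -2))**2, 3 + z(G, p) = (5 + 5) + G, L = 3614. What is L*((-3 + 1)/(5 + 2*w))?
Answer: -7228/343 ≈ -21.073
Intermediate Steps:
z(G, p) = 7 + G (z(G, p) = -3 + ((5 + 5) + G) = -3 + (10 + G) = 7 + G)
w = 169 (w = (5 + (7 + 1))**2 = (5 + 8)**2 = 13**2 = 169)
L*((-3 + 1)/(5 + 2*w)) = 3614*((-3 + 1)/(5 + 2*169)) = 3614*(-2/(5 + 338)) = 3614*(-2/343) = -7228/343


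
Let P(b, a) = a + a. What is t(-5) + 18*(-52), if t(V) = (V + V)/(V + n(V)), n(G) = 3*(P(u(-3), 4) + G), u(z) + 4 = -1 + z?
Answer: -1877/2 ≈ -938.50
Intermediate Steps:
u(z) = -5 + z (u(z) = -4 + (-1 + z) = -5 + z)
P(b, a) = 2*a
n(G) = 24 + 3*G (n(G) = 3*(2*4 + G) = 3*(8 + G) = 24 + 3*G)
t(V) = 2*V/(24 + 4*V) (t(V) = (V + V)/(V + (24 + 3*V)) = (2*V)/(24 + 4*V) = 2*V/(24 + 4*V))
t(-5) + 18*(-52) = (½)*(-5)/(6 - 5) + 18*(-52) = (½)*(-5)/1 - 936 = (½)*(-5)*1 - 936 = -5/2 - 936 = -1877/2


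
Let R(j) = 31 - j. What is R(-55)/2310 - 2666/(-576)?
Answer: 517333/110880 ≈ 4.6657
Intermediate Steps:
R(-55)/2310 - 2666/(-576) = (31 - 1*(-55))/2310 - 2666/(-576) = (31 + 55)*(1/2310) - 2666*(-1/576) = 86*(1/2310) + 1333/288 = 43/1155 + 1333/288 = 517333/110880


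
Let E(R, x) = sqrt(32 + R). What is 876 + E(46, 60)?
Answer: 876 + sqrt(78) ≈ 884.83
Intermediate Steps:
876 + E(46, 60) = 876 + sqrt(32 + 46) = 876 + sqrt(78)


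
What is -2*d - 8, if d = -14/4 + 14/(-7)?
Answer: 3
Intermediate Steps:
d = -11/2 (d = -14*¼ + 14*(-⅐) = -7/2 - 2 = -11/2 ≈ -5.5000)
-2*d - 8 = -2*(-11/2) - 8 = 11 - 8 = 3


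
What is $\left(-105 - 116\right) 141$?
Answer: $-31161$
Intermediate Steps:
$\left(-105 - 116\right) 141 = \left(-221\right) 141 = -31161$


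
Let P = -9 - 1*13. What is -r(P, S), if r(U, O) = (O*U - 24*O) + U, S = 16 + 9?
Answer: 1172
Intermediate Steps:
S = 25
P = -22 (P = -9 - 13 = -22)
r(U, O) = U - 24*O + O*U (r(U, O) = (-24*O + O*U) + U = U - 24*O + O*U)
-r(P, S) = -(-22 - 24*25 + 25*(-22)) = -(-22 - 600 - 550) = -1*(-1172) = 1172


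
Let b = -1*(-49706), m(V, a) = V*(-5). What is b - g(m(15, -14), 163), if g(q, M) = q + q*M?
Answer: 62006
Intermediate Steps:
m(V, a) = -5*V
b = 49706
g(q, M) = q + M*q
b - g(m(15, -14), 163) = 49706 - (-5*15)*(1 + 163) = 49706 - (-75)*164 = 49706 - 1*(-12300) = 49706 + 12300 = 62006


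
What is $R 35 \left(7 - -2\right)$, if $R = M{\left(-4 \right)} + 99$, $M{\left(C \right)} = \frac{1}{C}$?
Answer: $\frac{124425}{4} \approx 31106.0$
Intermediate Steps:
$R = \frac{395}{4}$ ($R = \frac{1}{-4} + 99 = - \frac{1}{4} + 99 = \frac{395}{4} \approx 98.75$)
$R 35 \left(7 - -2\right) = \frac{395}{4} \cdot 35 \left(7 - -2\right) = \frac{13825 \left(7 + 2\right)}{4} = \frac{13825}{4} \cdot 9 = \frac{124425}{4}$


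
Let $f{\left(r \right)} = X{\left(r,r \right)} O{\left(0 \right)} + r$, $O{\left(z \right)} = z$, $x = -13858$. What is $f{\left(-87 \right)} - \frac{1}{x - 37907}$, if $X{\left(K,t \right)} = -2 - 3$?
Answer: $- \frac{4503554}{51765} \approx -87.0$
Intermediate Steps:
$X{\left(K,t \right)} = -5$ ($X{\left(K,t \right)} = -2 - 3 = -5$)
$f{\left(r \right)} = r$ ($f{\left(r \right)} = \left(-5\right) 0 + r = 0 + r = r$)
$f{\left(-87 \right)} - \frac{1}{x - 37907} = -87 - \frac{1}{-13858 - 37907} = -87 - \frac{1}{-51765} = -87 - - \frac{1}{51765} = -87 + \frac{1}{51765} = - \frac{4503554}{51765}$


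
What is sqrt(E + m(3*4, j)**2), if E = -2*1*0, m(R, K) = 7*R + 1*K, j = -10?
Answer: 74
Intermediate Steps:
m(R, K) = K + 7*R (m(R, K) = 7*R + K = K + 7*R)
E = 0 (E = -2*0 = 0)
sqrt(E + m(3*4, j)**2) = sqrt(0 + (-10 + 7*(3*4))**2) = sqrt(0 + (-10 + 7*12)**2) = sqrt(0 + (-10 + 84)**2) = sqrt(0 + 74**2) = sqrt(0 + 5476) = sqrt(5476) = 74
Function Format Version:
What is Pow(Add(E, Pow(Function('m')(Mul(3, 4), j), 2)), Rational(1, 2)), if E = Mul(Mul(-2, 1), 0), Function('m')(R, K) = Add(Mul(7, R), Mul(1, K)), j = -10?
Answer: 74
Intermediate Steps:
Function('m')(R, K) = Add(K, Mul(7, R)) (Function('m')(R, K) = Add(Mul(7, R), K) = Add(K, Mul(7, R)))
E = 0 (E = Mul(-2, 0) = 0)
Pow(Add(E, Pow(Function('m')(Mul(3, 4), j), 2)), Rational(1, 2)) = Pow(Add(0, Pow(Add(-10, Mul(7, Mul(3, 4))), 2)), Rational(1, 2)) = Pow(Add(0, Pow(Add(-10, Mul(7, 12)), 2)), Rational(1, 2)) = Pow(Add(0, Pow(Add(-10, 84), 2)), Rational(1, 2)) = Pow(Add(0, Pow(74, 2)), Rational(1, 2)) = Pow(Add(0, 5476), Rational(1, 2)) = Pow(5476, Rational(1, 2)) = 74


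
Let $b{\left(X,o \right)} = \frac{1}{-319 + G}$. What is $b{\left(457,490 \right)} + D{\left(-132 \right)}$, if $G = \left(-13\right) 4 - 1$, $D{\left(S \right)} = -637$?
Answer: $- \frac{236965}{372} \approx -637.0$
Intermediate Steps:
$G = -53$ ($G = -52 - 1 = -53$)
$b{\left(X,o \right)} = - \frac{1}{372}$ ($b{\left(X,o \right)} = \frac{1}{-319 - 53} = \frac{1}{-372} = - \frac{1}{372}$)
$b{\left(457,490 \right)} + D{\left(-132 \right)} = - \frac{1}{372} - 637 = - \frac{236965}{372}$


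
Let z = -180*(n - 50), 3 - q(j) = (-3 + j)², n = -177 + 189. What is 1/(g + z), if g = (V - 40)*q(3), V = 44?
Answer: 1/6852 ≈ 0.00014594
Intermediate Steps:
n = 12
q(j) = 3 - (-3 + j)²
z = 6840 (z = -180*(12 - 50) = -180*(-38) = 6840)
g = 12 (g = (44 - 40)*(3 - (-3 + 3)²) = 4*(3 - 1*0²) = 4*(3 - 1*0) = 4*(3 + 0) = 4*3 = 12)
1/(g + z) = 1/(12 + 6840) = 1/6852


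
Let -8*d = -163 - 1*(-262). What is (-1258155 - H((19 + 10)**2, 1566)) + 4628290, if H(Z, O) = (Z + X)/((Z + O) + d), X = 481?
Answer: 64561665619/19157 ≈ 3.3701e+6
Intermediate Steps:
d = -99/8 (d = -(-163 - 1*(-262))/8 = -(-163 + 262)/8 = -1/8*99 = -99/8 ≈ -12.375)
H(Z, O) = (481 + Z)/(-99/8 + O + Z) (H(Z, O) = (Z + 481)/((Z + O) - 99/8) = (481 + Z)/((O + Z) - 99/8) = (481 + Z)/(-99/8 + O + Z))
(-1258155 - H((19 + 10)**2, 1566)) + 4628290 = (-1258155 - 8*(481 + (19 + 10)**2)/(-99 + 8*1566 + 8*(19 + 10)**2)) + 4628290 = (-1258155 - 8*(481 + 29**2)/(-99 + 12528 + 8*29**2)) + 4628290 = (-1258155 - 8*(481 + 841)/(-99 + 12528 + 8*841)) + 4628290 = (-1258155 - 8*1322/(-99 + 12528 + 6728)) + 4628290 = (-1258155 - 8*1322/19157) + 4628290 = (-1258155 - 1*10576/19157) + 4628290 = (-1258155 - 10576/19157) + 4628290 = -24102485911/19157 + 4628290 = 64561665619/19157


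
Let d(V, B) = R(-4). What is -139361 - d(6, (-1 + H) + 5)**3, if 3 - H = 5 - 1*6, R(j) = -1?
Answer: -139360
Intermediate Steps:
H = 4 (H = 3 - (5 - 1*6) = 3 - (5 - 6) = 3 - 1*(-1) = 3 + 1 = 4)
d(V, B) = -1
-139361 - d(6, (-1 + H) + 5)**3 = -139361 - 1*(-1)**3 = -139361 - 1*(-1) = -139361 + 1 = -139360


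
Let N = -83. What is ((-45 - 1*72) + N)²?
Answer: 40000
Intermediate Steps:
((-45 - 1*72) + N)² = ((-45 - 1*72) - 83)² = ((-45 - 72) - 83)² = (-117 - 83)² = (-200)² = 40000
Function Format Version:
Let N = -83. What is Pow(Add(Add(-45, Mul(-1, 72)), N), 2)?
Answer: 40000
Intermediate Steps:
Pow(Add(Add(-45, Mul(-1, 72)), N), 2) = Pow(Add(Add(-45, Mul(-1, 72)), -83), 2) = Pow(Add(Add(-45, -72), -83), 2) = Pow(Add(-117, -83), 2) = Pow(-200, 2) = 40000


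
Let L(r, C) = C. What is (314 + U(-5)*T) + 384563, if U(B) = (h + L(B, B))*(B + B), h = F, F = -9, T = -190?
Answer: 358277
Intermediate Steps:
h = -9
U(B) = 2*B*(-9 + B) (U(B) = (-9 + B)*(B + B) = (-9 + B)*(2*B) = 2*B*(-9 + B))
(314 + U(-5)*T) + 384563 = (314 + (2*(-5)*(-9 - 5))*(-190)) + 384563 = (314 + (2*(-5)*(-14))*(-190)) + 384563 = (314 + 140*(-190)) + 384563 = (314 - 26600) + 384563 = -26286 + 384563 = 358277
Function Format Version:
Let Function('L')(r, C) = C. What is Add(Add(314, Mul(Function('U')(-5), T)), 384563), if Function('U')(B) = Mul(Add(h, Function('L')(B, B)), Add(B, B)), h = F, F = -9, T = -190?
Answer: 358277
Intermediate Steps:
h = -9
Function('U')(B) = Mul(2, B, Add(-9, B)) (Function('U')(B) = Mul(Add(-9, B), Add(B, B)) = Mul(Add(-9, B), Mul(2, B)) = Mul(2, B, Add(-9, B)))
Add(Add(314, Mul(Function('U')(-5), T)), 384563) = Add(Add(314, Mul(Mul(2, -5, Add(-9, -5)), -190)), 384563) = Add(Add(314, Mul(Mul(2, -5, -14), -190)), 384563) = Add(Add(314, Mul(140, -190)), 384563) = Add(Add(314, -26600), 384563) = Add(-26286, 384563) = 358277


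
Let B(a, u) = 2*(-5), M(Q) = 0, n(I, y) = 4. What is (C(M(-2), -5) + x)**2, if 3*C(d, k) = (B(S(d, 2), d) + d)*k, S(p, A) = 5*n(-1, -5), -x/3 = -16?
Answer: 37636/9 ≈ 4181.8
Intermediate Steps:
x = 48 (x = -3*(-16) = 48)
S(p, A) = 20 (S(p, A) = 5*4 = 20)
B(a, u) = -10
C(d, k) = k*(-10 + d)/3 (C(d, k) = ((-10 + d)*k)/3 = (k*(-10 + d))/3 = k*(-10 + d)/3)
(C(M(-2), -5) + x)**2 = ((1/3)*(-5)*(-10 + 0) + 48)**2 = ((1/3)*(-5)*(-10) + 48)**2 = (50/3 + 48)**2 = (194/3)**2 = 37636/9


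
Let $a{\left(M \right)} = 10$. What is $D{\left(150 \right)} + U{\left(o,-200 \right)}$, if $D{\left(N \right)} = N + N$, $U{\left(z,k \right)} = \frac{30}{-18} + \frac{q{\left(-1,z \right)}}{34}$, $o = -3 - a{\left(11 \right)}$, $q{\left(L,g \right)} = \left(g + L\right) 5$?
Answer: $\frac{15110}{51} \approx 296.27$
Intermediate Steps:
$q{\left(L,g \right)} = 5 L + 5 g$ ($q{\left(L,g \right)} = \left(L + g\right) 5 = 5 L + 5 g$)
$o = -13$ ($o = -3 - 10 = -13$)
$U{\left(z,k \right)} = - \frac{185}{102} + \frac{5 z}{34}$ ($U{\left(z,k \right)} = \frac{30}{-18} + \frac{5 \left(-1\right) + 5 z}{34} = 30 \left(- \frac{1}{18}\right) + \left(-5 + 5 z\right) \frac{1}{34} = - \frac{5}{3} + \left(- \frac{5}{34} + \frac{5 z}{34}\right) = - \frac{185}{102} + \frac{5 z}{34}$)
$D{\left(N \right)} = 2 N$
$D{\left(150 \right)} + U{\left(o,-200 \right)} = 2 \cdot 150 + \left(- \frac{185}{102} + \frac{5}{34} \left(-13\right)\right) = 300 - \frac{190}{51} = \frac{15110}{51}$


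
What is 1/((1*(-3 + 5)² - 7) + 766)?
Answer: 1/763 ≈ 0.0013106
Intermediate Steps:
1/((1*(-3 + 5)² - 7) + 766) = 1/((1*2² - 7) + 766) = 1/((1*4 - 7) + 766) = 1/((4 - 7) + 766) = 1/(-3 + 766) = 1/763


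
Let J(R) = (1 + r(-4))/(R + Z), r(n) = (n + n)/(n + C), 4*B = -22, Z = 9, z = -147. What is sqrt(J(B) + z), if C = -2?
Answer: I*sqrt(1317)/3 ≈ 12.097*I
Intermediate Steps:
B = -11/2 (B = (1/4)*(-22) = -11/2 ≈ -5.5000)
r(n) = 2*n/(-2 + n) (r(n) = (n + n)/(n - 2) = (2*n)/(-2 + n) = 2*n/(-2 + n))
J(R) = 7/(3*(9 + R)) (J(R) = (1 + 2*(-4)/(-2 - 4))/(R + 9) = (1 + 2*(-4)/(-6))/(9 + R) = (1 + 2*(-4)*(-1/6))/(9 + R) = (1 + 4/3)/(9 + R) = 7/(3*(9 + R)))
sqrt(J(B) + z) = sqrt(7/(3*(9 - 11/2)) - 147) = sqrt(7/(3*(7/2)) - 147) = sqrt((7/3)*(2/7) - 147) = sqrt(2/3 - 147) = sqrt(-439/3) = I*sqrt(1317)/3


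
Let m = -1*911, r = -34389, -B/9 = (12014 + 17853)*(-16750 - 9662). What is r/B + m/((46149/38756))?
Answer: -9283868125119131/12134836539132 ≈ -765.06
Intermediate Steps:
B = 7099624836 (B = -9*(12014 + 17853)*(-16750 - 9662) = -268803*(-26412) = -9*(-788847204) = 7099624836)
m = -911
r/B + m/((46149/38756)) = -34389/7099624836 - 911/(46149/38756) = -34389*1/7099624836 - 911/(46149*(1/38756)) = -3821/788847204 - 911/46149/38756 = -3821/788847204 - 911*38756/46149 = -3821/788847204 - 35306716/46149 = -9283868125119131/12134836539132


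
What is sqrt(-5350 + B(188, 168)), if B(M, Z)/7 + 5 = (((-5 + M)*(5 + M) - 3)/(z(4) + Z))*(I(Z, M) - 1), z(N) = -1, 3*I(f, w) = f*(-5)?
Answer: I*sqrt(11751099789)/167 ≈ 649.12*I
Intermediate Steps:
I(f, w) = -5*f/3 (I(f, w) = (f*(-5))/3 = (-5*f)/3 = -5*f/3)
B(M, Z) = -35 + 7*(-1 - 5*Z/3)*(-3 + (-5 + M)*(5 + M))/(-1 + Z) (B(M, Z) = -35 + 7*((((-5 + M)*(5 + M) - 3)/(-1 + Z))*(-5*Z/3 - 1)) = -35 + 7*(((-3 + (-5 + M)*(5 + M))/(-1 + Z))*(-1 - 5*Z/3)) = -35 + 7*((-1 - 5*Z/3)*(-3 + (-5 + M)*(5 + M))/(-1 + Z)) = -35 + 7*(-1 - 5*Z/3)*(-3 + (-5 + M)*(5 + M))/(-1 + Z))
sqrt(-5350 + B(188, 168)) = sqrt(-5350 + 7*(99 - 3*188**2 + 125*168 - 5*168*188**2)/(3*(-1 + 168))) = sqrt(-5350 + (7/3)*(99 - 3*35344 + 21000 - 5*168*35344)/167) = sqrt(-5350 + (7/3)*(1/167)*(99 - 106032 + 21000 - 29688960)) = sqrt(-5350 + (7/3)*(1/167)*(-29773893)) = sqrt(-5350 - 69472417/167) = sqrt(-70365867/167) = I*sqrt(11751099789)/167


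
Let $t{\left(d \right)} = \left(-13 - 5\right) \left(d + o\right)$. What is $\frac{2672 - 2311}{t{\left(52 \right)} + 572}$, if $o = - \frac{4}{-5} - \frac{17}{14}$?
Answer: $- \frac{12635}{12479} \approx -1.0125$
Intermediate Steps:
$o = - \frac{29}{70}$ ($o = \left(-4\right) \left(- \frac{1}{5}\right) - \frac{17}{14} = \frac{4}{5} - \frac{17}{14} = - \frac{29}{70} \approx -0.41429$)
$t{\left(d \right)} = \frac{261}{35} - 18 d$ ($t{\left(d \right)} = \left(-13 - 5\right) \left(d - \frac{29}{70}\right) = - 18 \left(- \frac{29}{70} + d\right) = \frac{261}{35} - 18 d$)
$\frac{2672 - 2311}{t{\left(52 \right)} + 572} = \frac{2672 - 2311}{\left(\frac{261}{35} - 936\right) + 572} = \frac{361}{\left(\frac{261}{35} - 936\right) + 572} = \frac{361}{- \frac{32499}{35} + 572} = \frac{361}{- \frac{12479}{35}} = 361 \left(- \frac{35}{12479}\right) = - \frac{12635}{12479}$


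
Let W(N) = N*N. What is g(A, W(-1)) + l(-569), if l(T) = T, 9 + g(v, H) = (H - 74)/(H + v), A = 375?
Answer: -217401/376 ≈ -578.19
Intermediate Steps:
W(N) = N**2
g(v, H) = -9 + (-74 + H)/(H + v) (g(v, H) = -9 + (H - 74)/(H + v) = -9 + (-74 + H)/(H + v))
g(A, W(-1)) + l(-569) = (-74 - 9*375 - 8*(-1)**2)/((-1)**2 + 375) - 569 = (-74 - 3375 - 8*1)/(1 + 375) - 569 = (-74 - 3375 - 8)/376 - 569 = (1/376)*(-3457) - 569 = -3457/376 - 569 = -217401/376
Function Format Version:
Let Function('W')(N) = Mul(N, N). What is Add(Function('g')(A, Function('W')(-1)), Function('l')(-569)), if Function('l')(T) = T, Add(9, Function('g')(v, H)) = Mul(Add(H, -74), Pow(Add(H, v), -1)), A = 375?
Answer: Rational(-217401, 376) ≈ -578.19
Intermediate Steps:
Function('W')(N) = Pow(N, 2)
Function('g')(v, H) = Add(-9, Mul(Pow(Add(H, v), -1), Add(-74, H))) (Function('g')(v, H) = Add(-9, Mul(Add(H, -74), Pow(Add(H, v), -1))) = Add(-9, Mul(Add(-74, H), Pow(Add(H, v), -1))) = Add(-9, Mul(Pow(Add(H, v), -1), Add(-74, H))))
Add(Function('g')(A, Function('W')(-1)), Function('l')(-569)) = Add(Mul(Pow(Add(Pow(-1, 2), 375), -1), Add(-74, Mul(-9, 375), Mul(-8, Pow(-1, 2)))), -569) = Add(Mul(Pow(Add(1, 375), -1), Add(-74, -3375, Mul(-8, 1))), -569) = Add(Mul(Pow(376, -1), Add(-74, -3375, -8)), -569) = Add(Mul(Rational(1, 376), -3457), -569) = Add(Rational(-3457, 376), -569) = Rational(-217401, 376)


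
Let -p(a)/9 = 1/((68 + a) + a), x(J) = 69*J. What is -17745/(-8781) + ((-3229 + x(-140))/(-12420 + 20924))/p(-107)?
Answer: -2527650299/112010436 ≈ -22.566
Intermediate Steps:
p(a) = -9/(68 + 2*a) (p(a) = -9/((68 + a) + a) = -9/(68 + 2*a))
-17745/(-8781) + ((-3229 + x(-140))/(-12420 + 20924))/p(-107) = -17745/(-8781) + ((-3229 + 69*(-140))/(-12420 + 20924))/((-9/(68 + 2*(-107)))) = -17745*(-1/8781) + ((-3229 - 9660)/8504)/((-9/(68 - 214))) = 5915/2927 + (-12889*1/8504)/((-9/(-146))) = 5915/2927 - 12889/(8504*((-9*(-1/146)))) = 5915/2927 - 12889/(8504*9/146) = 5915/2927 - 12889/8504*146/9 = 5915/2927 - 940897/38268 = -2527650299/112010436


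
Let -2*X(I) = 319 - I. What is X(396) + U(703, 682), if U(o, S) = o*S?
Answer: 958969/2 ≈ 4.7948e+5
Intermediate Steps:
X(I) = -319/2 + I/2 (X(I) = -(319 - I)/2 = -319/2 + I/2)
U(o, S) = S*o
X(396) + U(703, 682) = (-319/2 + (½)*396) + 682*703 = (-319/2 + 198) + 479446 = 77/2 + 479446 = 958969/2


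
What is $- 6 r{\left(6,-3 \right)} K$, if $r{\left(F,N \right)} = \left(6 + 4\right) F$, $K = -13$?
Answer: $4680$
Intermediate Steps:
$r{\left(F,N \right)} = 10 F$
$- 6 r{\left(6,-3 \right)} K = - 6 \cdot 10 \cdot 6 \left(-13\right) = \left(-6\right) 60 \left(-13\right) = \left(-360\right) \left(-13\right) = 4680$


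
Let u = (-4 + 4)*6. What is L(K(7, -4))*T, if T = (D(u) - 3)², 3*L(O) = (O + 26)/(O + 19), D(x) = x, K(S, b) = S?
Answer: 99/26 ≈ 3.8077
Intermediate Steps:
u = 0 (u = 0*6 = 0)
L(O) = (26 + O)/(3*(19 + O)) (L(O) = ((O + 26)/(O + 19))/3 = ((26 + O)/(19 + O))/3 = (26 + O)/(3*(19 + O)))
T = 9 (T = (0 - 3)² = (-3)² = 9)
L(K(7, -4))*T = ((26 + 7)/(3*(19 + 7)))*9 = ((⅓)*33/26)*9 = ((⅓)*(1/26)*33)*9 = (11/26)*9 = 99/26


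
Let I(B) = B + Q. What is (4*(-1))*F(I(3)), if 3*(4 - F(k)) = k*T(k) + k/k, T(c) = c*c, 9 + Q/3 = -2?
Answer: -108044/3 ≈ -36015.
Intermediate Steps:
Q = -33 (Q = -27 + 3*(-2) = -27 - 6 = -33)
T(c) = c**2
I(B) = -33 + B (I(B) = B - 33 = -33 + B)
F(k) = 11/3 - k**3/3 (F(k) = 4 - (k*k**2 + k/k)/3 = 4 - (k**3 + 1)/3 = 4 - (1 + k**3)/3 = 4 + (-1/3 - k**3/3) = 11/3 - k**3/3)
(4*(-1))*F(I(3)) = (4*(-1))*(11/3 - (-33 + 3)**3/3) = -4*(11/3 - 1/3*(-30)**3) = -4*(11/3 - 1/3*(-27000)) = -4*(11/3 + 9000) = -4*27011/3 = -108044/3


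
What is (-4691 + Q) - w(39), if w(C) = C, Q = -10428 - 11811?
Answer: -26969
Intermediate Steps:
Q = -22239
(-4691 + Q) - w(39) = (-4691 - 22239) - 1*39 = -26930 - 39 = -26969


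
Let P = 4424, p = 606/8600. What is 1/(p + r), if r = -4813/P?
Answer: -4755800/4838857 ≈ -0.98284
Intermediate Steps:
p = 303/4300 (p = 606*(1/8600) = 303/4300 ≈ 0.070465)
r = -4813/4424 ≈ -1.0879
1/(p + r) = 1/(303/4300 - 4813/4424) = 1/(-4838857/4755800) = -4755800/4838857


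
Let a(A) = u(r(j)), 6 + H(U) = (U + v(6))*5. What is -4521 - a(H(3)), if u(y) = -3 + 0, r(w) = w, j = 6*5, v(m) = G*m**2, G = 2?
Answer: -4518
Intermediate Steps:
v(m) = 2*m**2
j = 30
u(y) = -3
H(U) = 354 + 5*U (H(U) = -6 + (U + 2*6**2)*5 = -6 + (U + 2*36)*5 = -6 + (U + 72)*5 = -6 + (72 + U)*5 = -6 + (360 + 5*U) = 354 + 5*U)
a(A) = -3
-4521 - a(H(3)) = -4521 - 1*(-3) = -4521 + 3 = -4518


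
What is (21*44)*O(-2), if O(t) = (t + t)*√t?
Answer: -3696*I*√2 ≈ -5226.9*I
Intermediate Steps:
O(t) = 2*t^(3/2) (O(t) = (2*t)*√t = 2*t^(3/2))
(21*44)*O(-2) = (21*44)*(2*(-2)^(3/2)) = 924*(2*(-2*I*√2)) = 924*(-4*I*√2) = -3696*I*√2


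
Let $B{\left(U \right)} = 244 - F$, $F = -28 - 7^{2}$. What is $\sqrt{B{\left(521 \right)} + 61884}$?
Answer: $\sqrt{62205} \approx 249.41$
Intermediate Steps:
$F = -77$ ($F = -28 - 49 = -77$)
$B{\left(U \right)} = 321$ ($B{\left(U \right)} = 244 - -77 = 244 + 77 = 321$)
$\sqrt{B{\left(521 \right)} + 61884} = \sqrt{321 + 61884} = \sqrt{62205}$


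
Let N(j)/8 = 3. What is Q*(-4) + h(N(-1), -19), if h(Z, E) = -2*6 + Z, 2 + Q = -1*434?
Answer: 1756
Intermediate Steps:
N(j) = 24 (N(j) = 8*3 = 24)
Q = -436 (Q = -2 - 1*434 = -2 - 434 = -436)
h(Z, E) = -12 + Z
Q*(-4) + h(N(-1), -19) = -436*(-4) + (-12 + 24) = 1744 + 12 = 1756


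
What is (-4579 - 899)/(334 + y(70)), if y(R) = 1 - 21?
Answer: -2739/157 ≈ -17.446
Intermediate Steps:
y(R) = -20
(-4579 - 899)/(334 + y(70)) = (-4579 - 899)/(334 - 20) = -5478/314 = -5478*1/314 = -2739/157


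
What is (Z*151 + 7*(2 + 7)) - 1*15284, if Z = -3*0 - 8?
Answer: -16429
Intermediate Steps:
Z = -8 (Z = 0 - 8 = -8)
(Z*151 + 7*(2 + 7)) - 1*15284 = (-8*151 + 7*(2 + 7)) - 1*15284 = (-1208 + 7*9) - 15284 = (-1208 + 63) - 15284 = -1145 - 15284 = -16429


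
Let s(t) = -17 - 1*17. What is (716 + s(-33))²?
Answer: 465124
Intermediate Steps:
s(t) = -34 (s(t) = -17 - 17 = -34)
(716 + s(-33))² = (716 - 34)² = 682² = 465124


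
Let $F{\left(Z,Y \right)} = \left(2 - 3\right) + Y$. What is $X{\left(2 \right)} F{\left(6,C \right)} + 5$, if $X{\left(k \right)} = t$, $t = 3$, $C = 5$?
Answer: $17$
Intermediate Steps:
$X{\left(k \right)} = 3$
$F{\left(Z,Y \right)} = -1 + Y$
$X{\left(2 \right)} F{\left(6,C \right)} + 5 = 3 \left(-1 + 5\right) + 5 = 3 \cdot 4 + 5 = 12 + 5 = 17$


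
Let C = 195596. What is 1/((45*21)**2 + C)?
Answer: 1/1088621 ≈ 9.1859e-7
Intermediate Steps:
1/((45*21)**2 + C) = 1/((45*21)**2 + 195596) = 1/(945**2 + 195596) = 1/(893025 + 195596) = 1/1088621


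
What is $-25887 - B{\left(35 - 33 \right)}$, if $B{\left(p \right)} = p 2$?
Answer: $-25891$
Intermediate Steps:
$B{\left(p \right)} = 2 p$
$-25887 - B{\left(35 - 33 \right)} = -25887 - 2 \left(35 - 33\right) = -25887 - 2 \cdot 2 = -25887 - 4 = -25891$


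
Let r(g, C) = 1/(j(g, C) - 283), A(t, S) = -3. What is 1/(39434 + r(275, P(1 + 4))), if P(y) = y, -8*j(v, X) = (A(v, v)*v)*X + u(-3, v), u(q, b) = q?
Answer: 233/9188123 ≈ 2.5359e-5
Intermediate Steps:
j(v, X) = 3/8 + 3*X*v/8 (j(v, X) = -((-3*v)*X - 3)/8 = -(-3*X*v - 3)/8 = -(-3 - 3*X*v)/8 = 3/8 + 3*X*v/8)
r(g, C) = 1/(-2261/8 + 3*C*g/8) (r(g, C) = 1/((3/8 + 3*C*g/8) - 283) = 1/(-2261/8 + 3*C*g/8))
1/(39434 + r(275, P(1 + 4))) = 1/(39434 + 8/(-2261 + 3*(1 + 4)*275)) = 1/(39434 + 8/(-2261 + 3*5*275)) = 1/(39434 + 8/(-2261 + 4125)) = 1/(39434 + 8/1864) = 1/(39434 + 8*(1/1864)) = 1/(39434 + 1/233) = 1/(9188123/233) = 233/9188123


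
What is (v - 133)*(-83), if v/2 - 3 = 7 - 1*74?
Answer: 21663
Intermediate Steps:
v = -128 (v = 6 + 2*(7 - 1*74) = 6 + 2*(7 - 74) = 6 + 2*(-67) = 6 - 134 = -128)
(v - 133)*(-83) = (-128 - 133)*(-83) = -261*(-83) = 21663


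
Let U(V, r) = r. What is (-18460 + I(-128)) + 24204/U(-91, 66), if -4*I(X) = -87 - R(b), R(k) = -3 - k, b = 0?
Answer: -198795/11 ≈ -18072.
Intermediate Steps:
I(X) = 21 (I(X) = -(-87 - (-3 - 1*0))/4 = -(-87 - (-3 + 0))/4 = -(-87 - 1*(-3))/4 = -(-87 + 3)/4 = -¼*(-84) = 21)
(-18460 + I(-128)) + 24204/U(-91, 66) = (-18460 + 21) + 24204/66 = -18439 + 24204*(1/66) = -18439 + 4034/11 = -198795/11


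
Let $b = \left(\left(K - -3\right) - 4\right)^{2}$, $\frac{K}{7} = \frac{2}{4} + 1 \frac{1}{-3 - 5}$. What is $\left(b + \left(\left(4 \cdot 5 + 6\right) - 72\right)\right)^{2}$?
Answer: $\frac{7700625}{4096} \approx 1880.0$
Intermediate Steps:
$K = \frac{21}{8}$ ($K = 7 \left(\frac{2}{4} + 1 \frac{1}{-3 - 5}\right) = 7 \left(2 \cdot \frac{1}{4} + 1 \frac{1}{-3 - 5}\right) = 7 \left(\frac{1}{2} + 1 \frac{1}{-8}\right) = 7 \left(\frac{1}{2} + 1 \left(- \frac{1}{8}\right)\right) = 7 \left(\frac{1}{2} - \frac{1}{8}\right) = 7 \cdot \frac{3}{8} = \frac{21}{8} \approx 2.625$)
$b = \frac{169}{64}$ ($b = \left(\left(\frac{21}{8} - -3\right) - 4\right)^{2} = \left(\left(\frac{21}{8} + 3\right) - 4\right)^{2} = \left(\frac{45}{8} - 4\right)^{2} = \left(\frac{13}{8}\right)^{2} = \frac{169}{64} \approx 2.6406$)
$\left(b + \left(\left(4 \cdot 5 + 6\right) - 72\right)\right)^{2} = \left(\frac{169}{64} + \left(\left(4 \cdot 5 + 6\right) - 72\right)\right)^{2} = \left(\frac{169}{64} + \left(\left(20 + 6\right) - 72\right)\right)^{2} = \left(\frac{169}{64} + \left(26 - 72\right)\right)^{2} = \left(\frac{169}{64} - 46\right)^{2} = \left(- \frac{2775}{64}\right)^{2} = \frac{7700625}{4096}$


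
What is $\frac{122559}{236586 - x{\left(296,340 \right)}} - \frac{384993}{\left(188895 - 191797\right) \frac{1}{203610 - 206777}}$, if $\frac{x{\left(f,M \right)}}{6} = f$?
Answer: $- \frac{23858091481741}{56784885} \approx -4.2015 \cdot 10^{5}$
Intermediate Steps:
$x{\left(f,M \right)} = 6 f$
$\frac{122559}{236586 - x{\left(296,340 \right)}} - \frac{384993}{\left(188895 - 191797\right) \frac{1}{203610 - 206777}} = \frac{122559}{236586 - 6 \cdot 296} - \frac{384993}{\left(188895 - 191797\right) \frac{1}{203610 - 206777}} = \frac{122559}{236586 - 1776} - \frac{384993}{\left(-2902\right) \frac{1}{-3167}} = \frac{122559}{236586 - 1776} - \frac{384993}{\left(-2902\right) \left(- \frac{1}{3167}\right)} = \frac{122559}{234810} - \frac{384993}{\frac{2902}{3167}} = 122559 \cdot \frac{1}{234810} - \frac{1219272831}{2902} = \frac{40853}{78270} - \frac{1219272831}{2902} = - \frac{23858091481741}{56784885}$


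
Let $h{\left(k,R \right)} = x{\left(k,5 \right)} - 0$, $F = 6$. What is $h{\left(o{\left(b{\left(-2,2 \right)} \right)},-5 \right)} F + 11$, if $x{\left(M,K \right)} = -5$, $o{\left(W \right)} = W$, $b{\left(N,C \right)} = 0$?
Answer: $-19$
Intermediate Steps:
$h{\left(k,R \right)} = -5$ ($h{\left(k,R \right)} = -5 - 0 = -5 + 0 = -5$)
$h{\left(o{\left(b{\left(-2,2 \right)} \right)},-5 \right)} F + 11 = \left(-5\right) 6 + 11 = -30 + 11 = -19$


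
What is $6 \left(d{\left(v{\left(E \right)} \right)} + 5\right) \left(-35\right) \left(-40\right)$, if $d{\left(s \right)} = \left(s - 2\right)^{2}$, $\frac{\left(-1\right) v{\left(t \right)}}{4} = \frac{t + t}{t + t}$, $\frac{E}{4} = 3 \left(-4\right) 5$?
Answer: $344400$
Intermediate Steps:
$E = -240$ ($E = 4 \cdot 3 \left(-4\right) 5 = 4 \left(\left(-12\right) 5\right) = 4 \left(-60\right) = -240$)
$v{\left(t \right)} = -4$ ($v{\left(t \right)} = - 4 \frac{t + t}{t + t} = - 4 \frac{2 t}{2 t} = - 4 \cdot 2 t \frac{1}{2 t} = \left(-4\right) 1 = -4$)
$d{\left(s \right)} = \left(-2 + s\right)^{2}$
$6 \left(d{\left(v{\left(E \right)} \right)} + 5\right) \left(-35\right) \left(-40\right) = 6 \left(\left(-2 - 4\right)^{2} + 5\right) \left(-35\right) \left(-40\right) = 6 \left(\left(-6\right)^{2} + 5\right) \left(-35\right) \left(-40\right) = 6 \left(36 + 5\right) \left(-35\right) \left(-40\right) = 6 \cdot 41 \left(-35\right) \left(-40\right) = 246 \left(-35\right) \left(-40\right) = \left(-8610\right) \left(-40\right) = 344400$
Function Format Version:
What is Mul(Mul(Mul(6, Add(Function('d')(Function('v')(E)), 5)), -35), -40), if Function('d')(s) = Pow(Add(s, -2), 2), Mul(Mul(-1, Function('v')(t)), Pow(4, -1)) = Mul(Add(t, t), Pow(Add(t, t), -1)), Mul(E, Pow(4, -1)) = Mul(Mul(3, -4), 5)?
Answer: 344400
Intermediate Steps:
E = -240 (E = Mul(4, Mul(Mul(3, -4), 5)) = Mul(4, Mul(-12, 5)) = Mul(4, -60) = -240)
Function('v')(t) = -4 (Function('v')(t) = Mul(-4, Mul(Add(t, t), Pow(Add(t, t), -1))) = Mul(-4, Mul(Mul(2, t), Pow(Mul(2, t), -1))) = Mul(-4, Mul(Mul(2, t), Mul(Rational(1, 2), Pow(t, -1)))) = Mul(-4, 1) = -4)
Function('d')(s) = Pow(Add(-2, s), 2)
Mul(Mul(Mul(6, Add(Function('d')(Function('v')(E)), 5)), -35), -40) = Mul(Mul(Mul(6, Add(Pow(Add(-2, -4), 2), 5)), -35), -40) = Mul(Mul(Mul(6, Add(Pow(-6, 2), 5)), -35), -40) = Mul(Mul(Mul(6, Add(36, 5)), -35), -40) = Mul(Mul(Mul(6, 41), -35), -40) = Mul(Mul(246, -35), -40) = Mul(-8610, -40) = 344400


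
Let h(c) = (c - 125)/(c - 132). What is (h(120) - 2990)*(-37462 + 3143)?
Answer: 1231194125/12 ≈ 1.0260e+8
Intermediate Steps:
h(c) = (-125 + c)/(-132 + c)
(h(120) - 2990)*(-37462 + 3143) = ((-125 + 120)/(-132 + 120) - 2990)*(-37462 + 3143) = (-5/(-12) - 2990)*(-34319) = (-1/12*(-5) - 2990)*(-34319) = (5/12 - 2990)*(-34319) = -35875/12*(-34319) = 1231194125/12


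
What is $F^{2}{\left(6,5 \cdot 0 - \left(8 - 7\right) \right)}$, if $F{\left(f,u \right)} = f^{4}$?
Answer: $1679616$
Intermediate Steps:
$F^{2}{\left(6,5 \cdot 0 - \left(8 - 7\right) \right)} = \left(6^{4}\right)^{2} = 1296^{2} = 1679616$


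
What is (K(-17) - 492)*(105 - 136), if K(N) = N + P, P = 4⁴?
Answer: 7843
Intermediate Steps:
P = 256
K(N) = 256 + N (K(N) = N + 256 = 256 + N)
(K(-17) - 492)*(105 - 136) = ((256 - 17) - 492)*(105 - 136) = (239 - 492)*(-31) = -253*(-31) = 7843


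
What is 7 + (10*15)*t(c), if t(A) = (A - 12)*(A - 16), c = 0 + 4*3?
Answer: 7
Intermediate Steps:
c = 12 (c = 0 + 12 = 12)
t(A) = (-16 + A)*(-12 + A) (t(A) = (-12 + A)*(-16 + A) = (-16 + A)*(-12 + A))
7 + (10*15)*t(c) = 7 + (10*15)*(192 + 12² - 28*12) = 7 + 150*(192 + 144 - 336) = 7 + 150*0 = 7 + 0 = 7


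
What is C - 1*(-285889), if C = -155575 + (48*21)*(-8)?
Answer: 122250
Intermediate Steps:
C = -163639 (C = -155575 + 1008*(-8) = -155575 - 8064 = -163639)
C - 1*(-285889) = -163639 - 1*(-285889) = -163639 + 285889 = 122250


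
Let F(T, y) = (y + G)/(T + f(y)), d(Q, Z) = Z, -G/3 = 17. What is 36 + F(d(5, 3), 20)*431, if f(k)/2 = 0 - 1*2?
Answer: 13397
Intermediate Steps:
G = -51 (G = -3*17 = -51)
f(k) = -4 (f(k) = 2*(0 - 1*2) = 2*(0 - 2) = 2*(-2) = -4)
F(T, y) = (-51 + y)/(-4 + T) (F(T, y) = (y - 51)/(T - 4) = (-51 + y)/(-4 + T))
36 + F(d(5, 3), 20)*431 = 36 + ((-51 + 20)/(-4 + 3))*431 = 36 + (-31/(-1))*431 = 36 - 1*(-31)*431 = 36 + 31*431 = 36 + 13361 = 13397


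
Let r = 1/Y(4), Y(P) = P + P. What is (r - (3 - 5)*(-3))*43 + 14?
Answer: -1909/8 ≈ -238.63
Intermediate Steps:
Y(P) = 2*P
r = ⅛ (r = 1/(2*4) = 1/8 = ⅛ ≈ 0.12500)
(r - (3 - 5)*(-3))*43 + 14 = (⅛ - (3 - 5)*(-3))*43 + 14 = (⅛ - (-2)*(-3))*43 + 14 = (⅛ - 1*6)*43 + 14 = (⅛ - 6)*43 + 14 = -47/8*43 + 14 = -2021/8 + 14 = -1909/8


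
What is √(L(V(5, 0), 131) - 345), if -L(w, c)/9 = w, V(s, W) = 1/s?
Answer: 17*I*√30/5 ≈ 18.623*I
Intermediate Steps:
L(w, c) = -9*w
√(L(V(5, 0), 131) - 345) = √(-9/5 - 345) = √(-1734/5) = 17*I*√30/5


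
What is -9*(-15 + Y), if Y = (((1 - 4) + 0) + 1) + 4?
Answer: 117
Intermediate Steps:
Y = 2 (Y = ((-3 + 0) + 1) + 4 = (-3 + 1) + 4 = -2 + 4 = 2)
-9*(-15 + Y) = -9*(-15 + 2) = -9*(-13) = -1*(-117) = 117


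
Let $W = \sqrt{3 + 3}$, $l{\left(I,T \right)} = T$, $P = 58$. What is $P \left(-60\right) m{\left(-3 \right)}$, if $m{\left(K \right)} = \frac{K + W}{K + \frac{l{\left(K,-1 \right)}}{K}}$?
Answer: $-3915 + 1305 \sqrt{6} \approx -718.42$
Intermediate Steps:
$W = \sqrt{6} \approx 2.4495$
$m{\left(K \right)} = \frac{K + \sqrt{6}}{K - \frac{1}{K}}$
$P \left(-60\right) m{\left(-3 \right)} = 58 \left(-60\right) \left(- \frac{3 \left(-3 + \sqrt{6}\right)}{-1 + \left(-3\right)^{2}}\right) = - 3480 \left(- \frac{3 \left(-3 + \sqrt{6}\right)}{-1 + 9}\right) = - 3480 \left(- \frac{3 \left(-3 + \sqrt{6}\right)}{8}\right) = - 3480 \left(\left(-3\right) \frac{1}{8} \left(-3 + \sqrt{6}\right)\right) = - 3480 \left(\frac{9}{8} - \frac{3 \sqrt{6}}{8}\right) = -3915 + 1305 \sqrt{6}$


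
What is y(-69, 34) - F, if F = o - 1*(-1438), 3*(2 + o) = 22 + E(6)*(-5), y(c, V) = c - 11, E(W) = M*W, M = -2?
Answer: -4630/3 ≈ -1543.3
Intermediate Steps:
E(W) = -2*W
y(c, V) = -11 + c
o = 76/3 (o = -2 + (22 - 2*6*(-5))/3 = -2 + (22 - 12*(-5))/3 = -2 + (22 + 60)/3 = -2 + (1/3)*82 = -2 + 82/3 = 76/3 ≈ 25.333)
F = 4390/3 (F = 76/3 - 1*(-1438) = 76/3 + 1438 = 4390/3 ≈ 1463.3)
y(-69, 34) - F = (-11 - 69) - 1*4390/3 = -80 - 4390/3 = -4630/3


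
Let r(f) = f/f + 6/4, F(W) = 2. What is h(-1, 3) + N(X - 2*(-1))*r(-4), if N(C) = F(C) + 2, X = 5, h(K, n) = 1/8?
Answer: 81/8 ≈ 10.125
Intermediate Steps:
h(K, n) = ⅛
r(f) = 5/2 (r(f) = 1 + 6*(¼) = 1 + 3/2 = 5/2)
N(C) = 4 (N(C) = 2 + 2 = 4)
h(-1, 3) + N(X - 2*(-1))*r(-4) = ⅛ + 4*(5/2) = ⅛ + 10 = 81/8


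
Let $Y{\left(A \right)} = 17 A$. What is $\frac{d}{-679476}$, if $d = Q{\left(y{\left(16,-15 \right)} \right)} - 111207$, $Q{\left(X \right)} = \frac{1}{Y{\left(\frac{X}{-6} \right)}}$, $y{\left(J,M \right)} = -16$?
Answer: $\frac{5041383}{30802912} \approx 0.16367$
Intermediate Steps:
$Q{\left(X \right)} = - \frac{6}{17 X}$ ($Q{\left(X \right)} = \frac{1}{17 \frac{X}{-6}} = \frac{1}{17 X \left(- \frac{1}{6}\right)} = \frac{1}{17 \left(- \frac{X}{6}\right)} = \frac{1}{\left(- \frac{17}{6}\right) X} = - \frac{6}{17 X}$)
$d = - \frac{15124149}{136}$ ($d = - \frac{6}{17 \left(-16\right)} - 111207 = \left(- \frac{6}{17}\right) \left(- \frac{1}{16}\right) - 111207 = \frac{3}{136} - 111207 = - \frac{15124149}{136} \approx -1.1121 \cdot 10^{5}$)
$\frac{d}{-679476} = - \frac{15124149}{136 \left(-679476\right)} = \left(- \frac{15124149}{136}\right) \left(- \frac{1}{679476}\right) = \frac{5041383}{30802912}$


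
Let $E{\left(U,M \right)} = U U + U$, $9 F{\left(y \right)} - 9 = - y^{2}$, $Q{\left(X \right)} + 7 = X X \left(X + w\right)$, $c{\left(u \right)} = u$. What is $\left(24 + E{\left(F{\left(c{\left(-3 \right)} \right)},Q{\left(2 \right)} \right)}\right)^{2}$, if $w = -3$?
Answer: $576$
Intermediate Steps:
$Q{\left(X \right)} = -7 + X^{2} \left(-3 + X\right)$ ($Q{\left(X \right)} = -7 + X X \left(X - 3\right) = -7 + X^{2} \left(-3 + X\right)$)
$F{\left(y \right)} = 1 - \frac{y^{2}}{9}$ ($F{\left(y \right)} = 1 + \frac{\left(-1\right) y^{2}}{9} = 1 - \frac{y^{2}}{9}$)
$E{\left(U,M \right)} = U + U^{2}$ ($E{\left(U,M \right)} = U^{2} + U = U + U^{2}$)
$\left(24 + E{\left(F{\left(c{\left(-3 \right)} \right)},Q{\left(2 \right)} \right)}\right)^{2} = \left(24 + \left(1 - \frac{\left(-3\right)^{2}}{9}\right) \left(1 + \left(1 - \frac{\left(-3\right)^{2}}{9}\right)\right)\right)^{2} = \left(24 + \left(1 - 1\right) \left(1 + \left(1 - 1\right)\right)\right)^{2} = \left(24 + 0 \left(1 + 0\right)\right)^{2} = \left(24 + 0 \cdot 1\right)^{2} = \left(24 + 0\right)^{2} = 24^{2} = 576$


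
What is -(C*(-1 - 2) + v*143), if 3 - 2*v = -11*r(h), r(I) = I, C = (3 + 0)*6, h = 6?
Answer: -9759/2 ≈ -4879.5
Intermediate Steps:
C = 18 (C = 3*6 = 18)
v = 69/2 (v = 3/2 - (-11)*6/2 = 3/2 - ½*(-66) = 3/2 + 33 = 69/2 ≈ 34.500)
-(C*(-1 - 2) + v*143) = -(18*(-1 - 2) + (69/2)*143) = -(18*(-3) + 9867/2) = -(-54 + 9867/2) = -1*9759/2 = -9759/2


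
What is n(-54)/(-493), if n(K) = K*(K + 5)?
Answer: -2646/493 ≈ -5.3671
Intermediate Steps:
n(K) = K*(5 + K)
n(-54)/(-493) = -54*(5 - 54)/(-493) = -54*(-49)*(-1/493) = 2646*(-1/493) = -2646/493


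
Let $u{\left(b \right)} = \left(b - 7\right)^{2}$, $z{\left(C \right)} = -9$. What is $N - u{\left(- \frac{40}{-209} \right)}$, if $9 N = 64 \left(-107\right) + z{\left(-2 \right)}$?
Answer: $- \frac{317744978}{393129} \approx -808.25$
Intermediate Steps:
$u{\left(b \right)} = \left(-7 + b\right)^{2}$
$N = - \frac{6857}{9}$ ($N = \frac{64 \left(-107\right) - 9}{9} = \frac{-6848 - 9}{9} = \frac{1}{9} \left(-6857\right) = - \frac{6857}{9} \approx -761.89$)
$N - u{\left(- \frac{40}{-209} \right)} = - \frac{6857}{9} - \left(-7 - \frac{40}{-209}\right)^{2} = - \frac{6857}{9} - \left(-7 - - \frac{40}{209}\right)^{2} = - \frac{6857}{9} - \left(-7 + \frac{40}{209}\right)^{2} = - \frac{6857}{9} - \left(- \frac{1423}{209}\right)^{2} = - \frac{6857}{9} - \frac{2024929}{43681} = - \frac{317744978}{393129}$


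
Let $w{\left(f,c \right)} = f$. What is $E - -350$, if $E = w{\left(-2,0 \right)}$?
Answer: $348$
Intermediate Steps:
$E = -2$
$E - -350 = -2 - -350 = -2 + 350 = 348$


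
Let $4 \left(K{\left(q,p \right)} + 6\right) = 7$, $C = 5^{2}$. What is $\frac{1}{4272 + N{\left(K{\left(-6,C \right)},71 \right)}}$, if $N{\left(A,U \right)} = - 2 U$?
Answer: $\frac{1}{4130} \approx 0.00024213$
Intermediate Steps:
$C = 25$
$K{\left(q,p \right)} = - \frac{17}{4}$ ($K{\left(q,p \right)} = -6 + \frac{1}{4} \cdot 7 = -6 + \frac{7}{4} = - \frac{17}{4}$)
$\frac{1}{4272 + N{\left(K{\left(-6,C \right)},71 \right)}} = \frac{1}{4272 - 142} = \frac{1}{4130}$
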